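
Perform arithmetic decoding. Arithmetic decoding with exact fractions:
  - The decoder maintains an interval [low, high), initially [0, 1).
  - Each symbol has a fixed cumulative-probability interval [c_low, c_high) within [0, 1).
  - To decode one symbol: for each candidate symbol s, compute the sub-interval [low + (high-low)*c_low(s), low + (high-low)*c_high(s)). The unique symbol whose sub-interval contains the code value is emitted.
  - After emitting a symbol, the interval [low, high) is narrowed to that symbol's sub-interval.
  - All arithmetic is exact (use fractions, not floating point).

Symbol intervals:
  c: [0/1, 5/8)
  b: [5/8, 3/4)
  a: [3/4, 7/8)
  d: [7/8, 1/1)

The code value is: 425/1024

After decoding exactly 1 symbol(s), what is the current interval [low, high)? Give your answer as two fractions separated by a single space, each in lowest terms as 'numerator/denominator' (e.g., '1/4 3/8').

Step 1: interval [0/1, 1/1), width = 1/1 - 0/1 = 1/1
  'c': [0/1 + 1/1*0/1, 0/1 + 1/1*5/8) = [0/1, 5/8) <- contains code 425/1024
  'b': [0/1 + 1/1*5/8, 0/1 + 1/1*3/4) = [5/8, 3/4)
  'a': [0/1 + 1/1*3/4, 0/1 + 1/1*7/8) = [3/4, 7/8)
  'd': [0/1 + 1/1*7/8, 0/1 + 1/1*1/1) = [7/8, 1/1)
  emit 'c', narrow to [0/1, 5/8)

Answer: 0/1 5/8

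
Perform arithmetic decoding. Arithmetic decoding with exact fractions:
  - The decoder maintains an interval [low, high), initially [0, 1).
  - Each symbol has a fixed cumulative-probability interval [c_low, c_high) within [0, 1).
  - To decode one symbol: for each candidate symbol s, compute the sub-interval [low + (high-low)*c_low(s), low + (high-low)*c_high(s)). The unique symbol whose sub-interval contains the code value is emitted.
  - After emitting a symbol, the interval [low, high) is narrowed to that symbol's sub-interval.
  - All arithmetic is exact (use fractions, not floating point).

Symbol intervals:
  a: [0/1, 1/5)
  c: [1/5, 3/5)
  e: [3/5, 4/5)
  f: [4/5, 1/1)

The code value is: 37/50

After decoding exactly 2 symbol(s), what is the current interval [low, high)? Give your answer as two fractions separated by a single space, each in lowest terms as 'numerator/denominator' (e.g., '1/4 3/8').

Answer: 18/25 19/25

Derivation:
Step 1: interval [0/1, 1/1), width = 1/1 - 0/1 = 1/1
  'a': [0/1 + 1/1*0/1, 0/1 + 1/1*1/5) = [0/1, 1/5)
  'c': [0/1 + 1/1*1/5, 0/1 + 1/1*3/5) = [1/5, 3/5)
  'e': [0/1 + 1/1*3/5, 0/1 + 1/1*4/5) = [3/5, 4/5) <- contains code 37/50
  'f': [0/1 + 1/1*4/5, 0/1 + 1/1*1/1) = [4/5, 1/1)
  emit 'e', narrow to [3/5, 4/5)
Step 2: interval [3/5, 4/5), width = 4/5 - 3/5 = 1/5
  'a': [3/5 + 1/5*0/1, 3/5 + 1/5*1/5) = [3/5, 16/25)
  'c': [3/5 + 1/5*1/5, 3/5 + 1/5*3/5) = [16/25, 18/25)
  'e': [3/5 + 1/5*3/5, 3/5 + 1/5*4/5) = [18/25, 19/25) <- contains code 37/50
  'f': [3/5 + 1/5*4/5, 3/5 + 1/5*1/1) = [19/25, 4/5)
  emit 'e', narrow to [18/25, 19/25)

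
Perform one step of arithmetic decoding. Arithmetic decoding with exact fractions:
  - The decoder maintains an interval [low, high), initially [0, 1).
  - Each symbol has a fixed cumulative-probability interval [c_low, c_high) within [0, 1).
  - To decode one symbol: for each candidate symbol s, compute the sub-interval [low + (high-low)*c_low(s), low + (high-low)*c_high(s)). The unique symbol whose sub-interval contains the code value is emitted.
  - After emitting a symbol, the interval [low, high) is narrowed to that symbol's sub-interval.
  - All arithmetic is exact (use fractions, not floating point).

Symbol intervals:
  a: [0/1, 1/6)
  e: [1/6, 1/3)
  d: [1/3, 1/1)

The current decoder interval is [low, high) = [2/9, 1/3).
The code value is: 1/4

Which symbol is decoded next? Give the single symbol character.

Answer: e

Derivation:
Interval width = high − low = 1/3 − 2/9 = 1/9
Scaled code = (code − low) / width = (1/4 − 2/9) / 1/9 = 1/4
  a: [0/1, 1/6) 
  e: [1/6, 1/3) ← scaled code falls here ✓
  d: [1/3, 1/1) 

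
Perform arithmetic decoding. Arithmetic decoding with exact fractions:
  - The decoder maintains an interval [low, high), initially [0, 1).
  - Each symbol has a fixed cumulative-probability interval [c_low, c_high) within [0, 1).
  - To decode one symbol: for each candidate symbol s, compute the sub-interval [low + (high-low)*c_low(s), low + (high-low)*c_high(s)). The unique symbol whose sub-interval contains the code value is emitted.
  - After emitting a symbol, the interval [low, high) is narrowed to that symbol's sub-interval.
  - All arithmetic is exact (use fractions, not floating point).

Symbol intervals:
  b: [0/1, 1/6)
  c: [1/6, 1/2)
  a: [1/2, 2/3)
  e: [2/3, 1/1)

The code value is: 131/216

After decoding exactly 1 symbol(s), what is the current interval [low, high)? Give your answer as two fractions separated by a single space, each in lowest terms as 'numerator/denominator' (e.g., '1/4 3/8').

Step 1: interval [0/1, 1/1), width = 1/1 - 0/1 = 1/1
  'b': [0/1 + 1/1*0/1, 0/1 + 1/1*1/6) = [0/1, 1/6)
  'c': [0/1 + 1/1*1/6, 0/1 + 1/1*1/2) = [1/6, 1/2)
  'a': [0/1 + 1/1*1/2, 0/1 + 1/1*2/3) = [1/2, 2/3) <- contains code 131/216
  'e': [0/1 + 1/1*2/3, 0/1 + 1/1*1/1) = [2/3, 1/1)
  emit 'a', narrow to [1/2, 2/3)

Answer: 1/2 2/3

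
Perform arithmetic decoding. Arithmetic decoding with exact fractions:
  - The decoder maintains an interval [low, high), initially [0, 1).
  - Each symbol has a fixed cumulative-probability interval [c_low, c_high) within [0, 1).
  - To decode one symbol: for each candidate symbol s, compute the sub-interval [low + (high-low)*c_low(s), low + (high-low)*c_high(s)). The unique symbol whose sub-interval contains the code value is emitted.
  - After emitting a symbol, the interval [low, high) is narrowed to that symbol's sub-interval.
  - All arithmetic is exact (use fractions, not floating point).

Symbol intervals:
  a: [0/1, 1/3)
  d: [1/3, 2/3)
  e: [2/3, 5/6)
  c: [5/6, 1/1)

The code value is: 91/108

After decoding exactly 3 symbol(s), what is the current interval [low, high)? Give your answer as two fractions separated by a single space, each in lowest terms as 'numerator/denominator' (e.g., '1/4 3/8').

Answer: 5/6 23/27

Derivation:
Step 1: interval [0/1, 1/1), width = 1/1 - 0/1 = 1/1
  'a': [0/1 + 1/1*0/1, 0/1 + 1/1*1/3) = [0/1, 1/3)
  'd': [0/1 + 1/1*1/3, 0/1 + 1/1*2/3) = [1/3, 2/3)
  'e': [0/1 + 1/1*2/3, 0/1 + 1/1*5/6) = [2/3, 5/6)
  'c': [0/1 + 1/1*5/6, 0/1 + 1/1*1/1) = [5/6, 1/1) <- contains code 91/108
  emit 'c', narrow to [5/6, 1/1)
Step 2: interval [5/6, 1/1), width = 1/1 - 5/6 = 1/6
  'a': [5/6 + 1/6*0/1, 5/6 + 1/6*1/3) = [5/6, 8/9) <- contains code 91/108
  'd': [5/6 + 1/6*1/3, 5/6 + 1/6*2/3) = [8/9, 17/18)
  'e': [5/6 + 1/6*2/3, 5/6 + 1/6*5/6) = [17/18, 35/36)
  'c': [5/6 + 1/6*5/6, 5/6 + 1/6*1/1) = [35/36, 1/1)
  emit 'a', narrow to [5/6, 8/9)
Step 3: interval [5/6, 8/9), width = 8/9 - 5/6 = 1/18
  'a': [5/6 + 1/18*0/1, 5/6 + 1/18*1/3) = [5/6, 23/27) <- contains code 91/108
  'd': [5/6 + 1/18*1/3, 5/6 + 1/18*2/3) = [23/27, 47/54)
  'e': [5/6 + 1/18*2/3, 5/6 + 1/18*5/6) = [47/54, 95/108)
  'c': [5/6 + 1/18*5/6, 5/6 + 1/18*1/1) = [95/108, 8/9)
  emit 'a', narrow to [5/6, 23/27)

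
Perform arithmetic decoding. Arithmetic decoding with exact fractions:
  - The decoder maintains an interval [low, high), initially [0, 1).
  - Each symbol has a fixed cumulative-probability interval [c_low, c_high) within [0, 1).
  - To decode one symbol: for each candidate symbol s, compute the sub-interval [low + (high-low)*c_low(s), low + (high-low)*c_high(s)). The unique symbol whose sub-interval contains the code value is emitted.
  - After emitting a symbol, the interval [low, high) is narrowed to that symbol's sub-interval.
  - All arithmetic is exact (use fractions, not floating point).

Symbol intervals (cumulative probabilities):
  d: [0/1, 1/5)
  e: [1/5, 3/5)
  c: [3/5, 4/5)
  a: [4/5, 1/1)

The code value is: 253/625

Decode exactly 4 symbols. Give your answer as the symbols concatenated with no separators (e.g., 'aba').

Step 1: interval [0/1, 1/1), width = 1/1 - 0/1 = 1/1
  'd': [0/1 + 1/1*0/1, 0/1 + 1/1*1/5) = [0/1, 1/5)
  'e': [0/1 + 1/1*1/5, 0/1 + 1/1*3/5) = [1/5, 3/5) <- contains code 253/625
  'c': [0/1 + 1/1*3/5, 0/1 + 1/1*4/5) = [3/5, 4/5)
  'a': [0/1 + 1/1*4/5, 0/1 + 1/1*1/1) = [4/5, 1/1)
  emit 'e', narrow to [1/5, 3/5)
Step 2: interval [1/5, 3/5), width = 3/5 - 1/5 = 2/5
  'd': [1/5 + 2/5*0/1, 1/5 + 2/5*1/5) = [1/5, 7/25)
  'e': [1/5 + 2/5*1/5, 1/5 + 2/5*3/5) = [7/25, 11/25) <- contains code 253/625
  'c': [1/5 + 2/5*3/5, 1/5 + 2/5*4/5) = [11/25, 13/25)
  'a': [1/5 + 2/5*4/5, 1/5 + 2/5*1/1) = [13/25, 3/5)
  emit 'e', narrow to [7/25, 11/25)
Step 3: interval [7/25, 11/25), width = 11/25 - 7/25 = 4/25
  'd': [7/25 + 4/25*0/1, 7/25 + 4/25*1/5) = [7/25, 39/125)
  'e': [7/25 + 4/25*1/5, 7/25 + 4/25*3/5) = [39/125, 47/125)
  'c': [7/25 + 4/25*3/5, 7/25 + 4/25*4/5) = [47/125, 51/125) <- contains code 253/625
  'a': [7/25 + 4/25*4/5, 7/25 + 4/25*1/1) = [51/125, 11/25)
  emit 'c', narrow to [47/125, 51/125)
Step 4: interval [47/125, 51/125), width = 51/125 - 47/125 = 4/125
  'd': [47/125 + 4/125*0/1, 47/125 + 4/125*1/5) = [47/125, 239/625)
  'e': [47/125 + 4/125*1/5, 47/125 + 4/125*3/5) = [239/625, 247/625)
  'c': [47/125 + 4/125*3/5, 47/125 + 4/125*4/5) = [247/625, 251/625)
  'a': [47/125 + 4/125*4/5, 47/125 + 4/125*1/1) = [251/625, 51/125) <- contains code 253/625
  emit 'a', narrow to [251/625, 51/125)

Answer: eeca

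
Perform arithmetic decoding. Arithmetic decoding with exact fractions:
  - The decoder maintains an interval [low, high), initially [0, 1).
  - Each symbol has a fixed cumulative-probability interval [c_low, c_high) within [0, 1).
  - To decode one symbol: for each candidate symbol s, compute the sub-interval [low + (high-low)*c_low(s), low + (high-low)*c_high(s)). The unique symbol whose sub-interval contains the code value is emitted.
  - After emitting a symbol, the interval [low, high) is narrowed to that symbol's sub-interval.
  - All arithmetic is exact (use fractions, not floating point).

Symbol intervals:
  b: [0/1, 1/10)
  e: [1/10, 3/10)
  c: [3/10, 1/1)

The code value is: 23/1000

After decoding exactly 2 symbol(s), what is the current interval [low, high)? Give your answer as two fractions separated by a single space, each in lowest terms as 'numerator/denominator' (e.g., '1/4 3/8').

Step 1: interval [0/1, 1/1), width = 1/1 - 0/1 = 1/1
  'b': [0/1 + 1/1*0/1, 0/1 + 1/1*1/10) = [0/1, 1/10) <- contains code 23/1000
  'e': [0/1 + 1/1*1/10, 0/1 + 1/1*3/10) = [1/10, 3/10)
  'c': [0/1 + 1/1*3/10, 0/1 + 1/1*1/1) = [3/10, 1/1)
  emit 'b', narrow to [0/1, 1/10)
Step 2: interval [0/1, 1/10), width = 1/10 - 0/1 = 1/10
  'b': [0/1 + 1/10*0/1, 0/1 + 1/10*1/10) = [0/1, 1/100)
  'e': [0/1 + 1/10*1/10, 0/1 + 1/10*3/10) = [1/100, 3/100) <- contains code 23/1000
  'c': [0/1 + 1/10*3/10, 0/1 + 1/10*1/1) = [3/100, 1/10)
  emit 'e', narrow to [1/100, 3/100)

Answer: 1/100 3/100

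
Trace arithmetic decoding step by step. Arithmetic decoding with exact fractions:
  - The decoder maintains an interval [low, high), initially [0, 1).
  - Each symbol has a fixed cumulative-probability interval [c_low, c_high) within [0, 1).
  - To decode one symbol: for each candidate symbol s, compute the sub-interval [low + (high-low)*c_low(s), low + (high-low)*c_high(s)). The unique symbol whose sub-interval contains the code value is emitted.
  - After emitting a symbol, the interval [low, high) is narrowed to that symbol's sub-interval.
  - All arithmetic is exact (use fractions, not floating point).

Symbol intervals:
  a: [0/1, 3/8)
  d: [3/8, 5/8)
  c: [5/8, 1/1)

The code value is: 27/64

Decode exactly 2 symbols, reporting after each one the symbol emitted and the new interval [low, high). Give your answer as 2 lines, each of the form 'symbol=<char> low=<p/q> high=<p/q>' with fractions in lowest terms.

Step 1: interval [0/1, 1/1), width = 1/1 - 0/1 = 1/1
  'a': [0/1 + 1/1*0/1, 0/1 + 1/1*3/8) = [0/1, 3/8)
  'd': [0/1 + 1/1*3/8, 0/1 + 1/1*5/8) = [3/8, 5/8) <- contains code 27/64
  'c': [0/1 + 1/1*5/8, 0/1 + 1/1*1/1) = [5/8, 1/1)
  emit 'd', narrow to [3/8, 5/8)
Step 2: interval [3/8, 5/8), width = 5/8 - 3/8 = 1/4
  'a': [3/8 + 1/4*0/1, 3/8 + 1/4*3/8) = [3/8, 15/32) <- contains code 27/64
  'd': [3/8 + 1/4*3/8, 3/8 + 1/4*5/8) = [15/32, 17/32)
  'c': [3/8 + 1/4*5/8, 3/8 + 1/4*1/1) = [17/32, 5/8)
  emit 'a', narrow to [3/8, 15/32)

Answer: symbol=d low=3/8 high=5/8
symbol=a low=3/8 high=15/32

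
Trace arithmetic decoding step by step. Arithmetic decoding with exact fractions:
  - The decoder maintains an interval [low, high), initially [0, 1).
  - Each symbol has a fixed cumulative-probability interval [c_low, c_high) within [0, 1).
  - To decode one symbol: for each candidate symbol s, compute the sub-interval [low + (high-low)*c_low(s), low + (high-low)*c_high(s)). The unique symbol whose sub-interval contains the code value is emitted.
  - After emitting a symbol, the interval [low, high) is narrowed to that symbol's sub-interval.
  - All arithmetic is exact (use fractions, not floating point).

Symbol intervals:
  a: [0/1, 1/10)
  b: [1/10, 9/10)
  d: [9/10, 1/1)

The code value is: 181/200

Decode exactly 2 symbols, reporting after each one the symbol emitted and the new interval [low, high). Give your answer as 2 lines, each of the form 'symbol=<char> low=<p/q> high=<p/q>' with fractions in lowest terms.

Step 1: interval [0/1, 1/1), width = 1/1 - 0/1 = 1/1
  'a': [0/1 + 1/1*0/1, 0/1 + 1/1*1/10) = [0/1, 1/10)
  'b': [0/1 + 1/1*1/10, 0/1 + 1/1*9/10) = [1/10, 9/10)
  'd': [0/1 + 1/1*9/10, 0/1 + 1/1*1/1) = [9/10, 1/1) <- contains code 181/200
  emit 'd', narrow to [9/10, 1/1)
Step 2: interval [9/10, 1/1), width = 1/1 - 9/10 = 1/10
  'a': [9/10 + 1/10*0/1, 9/10 + 1/10*1/10) = [9/10, 91/100) <- contains code 181/200
  'b': [9/10 + 1/10*1/10, 9/10 + 1/10*9/10) = [91/100, 99/100)
  'd': [9/10 + 1/10*9/10, 9/10 + 1/10*1/1) = [99/100, 1/1)
  emit 'a', narrow to [9/10, 91/100)

Answer: symbol=d low=9/10 high=1/1
symbol=a low=9/10 high=91/100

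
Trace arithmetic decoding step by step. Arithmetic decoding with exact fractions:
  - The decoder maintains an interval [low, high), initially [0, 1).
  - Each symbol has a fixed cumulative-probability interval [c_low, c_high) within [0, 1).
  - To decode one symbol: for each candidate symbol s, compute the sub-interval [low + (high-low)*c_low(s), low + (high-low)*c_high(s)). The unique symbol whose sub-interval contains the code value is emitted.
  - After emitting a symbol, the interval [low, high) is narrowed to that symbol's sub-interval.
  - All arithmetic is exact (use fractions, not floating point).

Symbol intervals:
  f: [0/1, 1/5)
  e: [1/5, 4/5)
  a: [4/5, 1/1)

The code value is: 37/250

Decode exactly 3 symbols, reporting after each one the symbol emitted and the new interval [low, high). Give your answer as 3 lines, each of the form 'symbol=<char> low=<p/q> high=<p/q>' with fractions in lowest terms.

Step 1: interval [0/1, 1/1), width = 1/1 - 0/1 = 1/1
  'f': [0/1 + 1/1*0/1, 0/1 + 1/1*1/5) = [0/1, 1/5) <- contains code 37/250
  'e': [0/1 + 1/1*1/5, 0/1 + 1/1*4/5) = [1/5, 4/5)
  'a': [0/1 + 1/1*4/5, 0/1 + 1/1*1/1) = [4/5, 1/1)
  emit 'f', narrow to [0/1, 1/5)
Step 2: interval [0/1, 1/5), width = 1/5 - 0/1 = 1/5
  'f': [0/1 + 1/5*0/1, 0/1 + 1/5*1/5) = [0/1, 1/25)
  'e': [0/1 + 1/5*1/5, 0/1 + 1/5*4/5) = [1/25, 4/25) <- contains code 37/250
  'a': [0/1 + 1/5*4/5, 0/1 + 1/5*1/1) = [4/25, 1/5)
  emit 'e', narrow to [1/25, 4/25)
Step 3: interval [1/25, 4/25), width = 4/25 - 1/25 = 3/25
  'f': [1/25 + 3/25*0/1, 1/25 + 3/25*1/5) = [1/25, 8/125)
  'e': [1/25 + 3/25*1/5, 1/25 + 3/25*4/5) = [8/125, 17/125)
  'a': [1/25 + 3/25*4/5, 1/25 + 3/25*1/1) = [17/125, 4/25) <- contains code 37/250
  emit 'a', narrow to [17/125, 4/25)

Answer: symbol=f low=0/1 high=1/5
symbol=e low=1/25 high=4/25
symbol=a low=17/125 high=4/25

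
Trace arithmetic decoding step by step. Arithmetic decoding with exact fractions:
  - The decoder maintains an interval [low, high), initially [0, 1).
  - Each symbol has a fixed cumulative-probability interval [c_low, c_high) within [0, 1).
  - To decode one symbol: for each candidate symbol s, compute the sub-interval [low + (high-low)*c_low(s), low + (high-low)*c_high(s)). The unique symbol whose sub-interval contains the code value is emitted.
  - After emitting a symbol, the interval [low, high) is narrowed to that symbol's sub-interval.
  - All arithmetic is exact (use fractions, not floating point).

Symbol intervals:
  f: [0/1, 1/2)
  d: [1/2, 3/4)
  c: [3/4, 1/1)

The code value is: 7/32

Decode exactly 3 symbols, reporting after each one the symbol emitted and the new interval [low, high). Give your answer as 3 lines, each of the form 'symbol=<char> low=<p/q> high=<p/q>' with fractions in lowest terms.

Answer: symbol=f low=0/1 high=1/2
symbol=f low=0/1 high=1/4
symbol=c low=3/16 high=1/4

Derivation:
Step 1: interval [0/1, 1/1), width = 1/1 - 0/1 = 1/1
  'f': [0/1 + 1/1*0/1, 0/1 + 1/1*1/2) = [0/1, 1/2) <- contains code 7/32
  'd': [0/1 + 1/1*1/2, 0/1 + 1/1*3/4) = [1/2, 3/4)
  'c': [0/1 + 1/1*3/4, 0/1 + 1/1*1/1) = [3/4, 1/1)
  emit 'f', narrow to [0/1, 1/2)
Step 2: interval [0/1, 1/2), width = 1/2 - 0/1 = 1/2
  'f': [0/1 + 1/2*0/1, 0/1 + 1/2*1/2) = [0/1, 1/4) <- contains code 7/32
  'd': [0/1 + 1/2*1/2, 0/1 + 1/2*3/4) = [1/4, 3/8)
  'c': [0/1 + 1/2*3/4, 0/1 + 1/2*1/1) = [3/8, 1/2)
  emit 'f', narrow to [0/1, 1/4)
Step 3: interval [0/1, 1/4), width = 1/4 - 0/1 = 1/4
  'f': [0/1 + 1/4*0/1, 0/1 + 1/4*1/2) = [0/1, 1/8)
  'd': [0/1 + 1/4*1/2, 0/1 + 1/4*3/4) = [1/8, 3/16)
  'c': [0/1 + 1/4*3/4, 0/1 + 1/4*1/1) = [3/16, 1/4) <- contains code 7/32
  emit 'c', narrow to [3/16, 1/4)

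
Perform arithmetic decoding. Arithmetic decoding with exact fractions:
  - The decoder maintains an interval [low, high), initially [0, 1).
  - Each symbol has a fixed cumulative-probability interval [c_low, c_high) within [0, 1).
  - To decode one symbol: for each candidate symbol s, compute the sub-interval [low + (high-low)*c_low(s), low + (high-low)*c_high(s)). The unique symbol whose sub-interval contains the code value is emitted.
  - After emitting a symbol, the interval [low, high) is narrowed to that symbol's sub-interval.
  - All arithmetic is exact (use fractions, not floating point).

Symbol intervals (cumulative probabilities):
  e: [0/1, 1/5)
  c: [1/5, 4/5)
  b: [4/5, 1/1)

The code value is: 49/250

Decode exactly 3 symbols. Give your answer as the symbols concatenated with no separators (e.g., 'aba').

Step 1: interval [0/1, 1/1), width = 1/1 - 0/1 = 1/1
  'e': [0/1 + 1/1*0/1, 0/1 + 1/1*1/5) = [0/1, 1/5) <- contains code 49/250
  'c': [0/1 + 1/1*1/5, 0/1 + 1/1*4/5) = [1/5, 4/5)
  'b': [0/1 + 1/1*4/5, 0/1 + 1/1*1/1) = [4/5, 1/1)
  emit 'e', narrow to [0/1, 1/5)
Step 2: interval [0/1, 1/5), width = 1/5 - 0/1 = 1/5
  'e': [0/1 + 1/5*0/1, 0/1 + 1/5*1/5) = [0/1, 1/25)
  'c': [0/1 + 1/5*1/5, 0/1 + 1/5*4/5) = [1/25, 4/25)
  'b': [0/1 + 1/5*4/5, 0/1 + 1/5*1/1) = [4/25, 1/5) <- contains code 49/250
  emit 'b', narrow to [4/25, 1/5)
Step 3: interval [4/25, 1/5), width = 1/5 - 4/25 = 1/25
  'e': [4/25 + 1/25*0/1, 4/25 + 1/25*1/5) = [4/25, 21/125)
  'c': [4/25 + 1/25*1/5, 4/25 + 1/25*4/5) = [21/125, 24/125)
  'b': [4/25 + 1/25*4/5, 4/25 + 1/25*1/1) = [24/125, 1/5) <- contains code 49/250
  emit 'b', narrow to [24/125, 1/5)

Answer: ebb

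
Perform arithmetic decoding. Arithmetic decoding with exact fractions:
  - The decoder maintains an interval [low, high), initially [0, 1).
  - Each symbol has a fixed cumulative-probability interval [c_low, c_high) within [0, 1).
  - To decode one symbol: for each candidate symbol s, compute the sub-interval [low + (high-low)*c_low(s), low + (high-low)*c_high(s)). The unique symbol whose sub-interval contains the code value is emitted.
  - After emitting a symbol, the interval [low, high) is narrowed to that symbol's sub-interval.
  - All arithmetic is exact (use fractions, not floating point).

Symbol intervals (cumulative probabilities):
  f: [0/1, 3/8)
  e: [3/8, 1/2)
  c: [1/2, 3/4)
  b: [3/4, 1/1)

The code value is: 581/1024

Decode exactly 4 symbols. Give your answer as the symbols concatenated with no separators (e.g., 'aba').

Step 1: interval [0/1, 1/1), width = 1/1 - 0/1 = 1/1
  'f': [0/1 + 1/1*0/1, 0/1 + 1/1*3/8) = [0/1, 3/8)
  'e': [0/1 + 1/1*3/8, 0/1 + 1/1*1/2) = [3/8, 1/2)
  'c': [0/1 + 1/1*1/2, 0/1 + 1/1*3/4) = [1/2, 3/4) <- contains code 581/1024
  'b': [0/1 + 1/1*3/4, 0/1 + 1/1*1/1) = [3/4, 1/1)
  emit 'c', narrow to [1/2, 3/4)
Step 2: interval [1/2, 3/4), width = 3/4 - 1/2 = 1/4
  'f': [1/2 + 1/4*0/1, 1/2 + 1/4*3/8) = [1/2, 19/32) <- contains code 581/1024
  'e': [1/2 + 1/4*3/8, 1/2 + 1/4*1/2) = [19/32, 5/8)
  'c': [1/2 + 1/4*1/2, 1/2 + 1/4*3/4) = [5/8, 11/16)
  'b': [1/2 + 1/4*3/4, 1/2 + 1/4*1/1) = [11/16, 3/4)
  emit 'f', narrow to [1/2, 19/32)
Step 3: interval [1/2, 19/32), width = 19/32 - 1/2 = 3/32
  'f': [1/2 + 3/32*0/1, 1/2 + 3/32*3/8) = [1/2, 137/256)
  'e': [1/2 + 3/32*3/8, 1/2 + 3/32*1/2) = [137/256, 35/64)
  'c': [1/2 + 3/32*1/2, 1/2 + 3/32*3/4) = [35/64, 73/128) <- contains code 581/1024
  'b': [1/2 + 3/32*3/4, 1/2 + 3/32*1/1) = [73/128, 19/32)
  emit 'c', narrow to [35/64, 73/128)
Step 4: interval [35/64, 73/128), width = 73/128 - 35/64 = 3/128
  'f': [35/64 + 3/128*0/1, 35/64 + 3/128*3/8) = [35/64, 569/1024)
  'e': [35/64 + 3/128*3/8, 35/64 + 3/128*1/2) = [569/1024, 143/256)
  'c': [35/64 + 3/128*1/2, 35/64 + 3/128*3/4) = [143/256, 289/512)
  'b': [35/64 + 3/128*3/4, 35/64 + 3/128*1/1) = [289/512, 73/128) <- contains code 581/1024
  emit 'b', narrow to [289/512, 73/128)

Answer: cfcb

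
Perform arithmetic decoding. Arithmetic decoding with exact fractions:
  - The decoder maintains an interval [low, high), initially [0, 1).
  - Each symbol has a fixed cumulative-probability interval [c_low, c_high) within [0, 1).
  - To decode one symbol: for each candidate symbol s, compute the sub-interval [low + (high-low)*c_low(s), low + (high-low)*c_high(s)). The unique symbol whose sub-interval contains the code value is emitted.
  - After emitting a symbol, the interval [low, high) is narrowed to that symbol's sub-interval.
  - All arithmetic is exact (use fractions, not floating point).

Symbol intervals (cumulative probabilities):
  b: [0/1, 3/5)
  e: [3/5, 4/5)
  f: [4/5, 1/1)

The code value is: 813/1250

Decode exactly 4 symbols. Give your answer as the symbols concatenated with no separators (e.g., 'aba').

Answer: ebbe

Derivation:
Step 1: interval [0/1, 1/1), width = 1/1 - 0/1 = 1/1
  'b': [0/1 + 1/1*0/1, 0/1 + 1/1*3/5) = [0/1, 3/5)
  'e': [0/1 + 1/1*3/5, 0/1 + 1/1*4/5) = [3/5, 4/5) <- contains code 813/1250
  'f': [0/1 + 1/1*4/5, 0/1 + 1/1*1/1) = [4/5, 1/1)
  emit 'e', narrow to [3/5, 4/5)
Step 2: interval [3/5, 4/5), width = 4/5 - 3/5 = 1/5
  'b': [3/5 + 1/5*0/1, 3/5 + 1/5*3/5) = [3/5, 18/25) <- contains code 813/1250
  'e': [3/5 + 1/5*3/5, 3/5 + 1/5*4/5) = [18/25, 19/25)
  'f': [3/5 + 1/5*4/5, 3/5 + 1/5*1/1) = [19/25, 4/5)
  emit 'b', narrow to [3/5, 18/25)
Step 3: interval [3/5, 18/25), width = 18/25 - 3/5 = 3/25
  'b': [3/5 + 3/25*0/1, 3/5 + 3/25*3/5) = [3/5, 84/125) <- contains code 813/1250
  'e': [3/5 + 3/25*3/5, 3/5 + 3/25*4/5) = [84/125, 87/125)
  'f': [3/5 + 3/25*4/5, 3/5 + 3/25*1/1) = [87/125, 18/25)
  emit 'b', narrow to [3/5, 84/125)
Step 4: interval [3/5, 84/125), width = 84/125 - 3/5 = 9/125
  'b': [3/5 + 9/125*0/1, 3/5 + 9/125*3/5) = [3/5, 402/625)
  'e': [3/5 + 9/125*3/5, 3/5 + 9/125*4/5) = [402/625, 411/625) <- contains code 813/1250
  'f': [3/5 + 9/125*4/5, 3/5 + 9/125*1/1) = [411/625, 84/125)
  emit 'e', narrow to [402/625, 411/625)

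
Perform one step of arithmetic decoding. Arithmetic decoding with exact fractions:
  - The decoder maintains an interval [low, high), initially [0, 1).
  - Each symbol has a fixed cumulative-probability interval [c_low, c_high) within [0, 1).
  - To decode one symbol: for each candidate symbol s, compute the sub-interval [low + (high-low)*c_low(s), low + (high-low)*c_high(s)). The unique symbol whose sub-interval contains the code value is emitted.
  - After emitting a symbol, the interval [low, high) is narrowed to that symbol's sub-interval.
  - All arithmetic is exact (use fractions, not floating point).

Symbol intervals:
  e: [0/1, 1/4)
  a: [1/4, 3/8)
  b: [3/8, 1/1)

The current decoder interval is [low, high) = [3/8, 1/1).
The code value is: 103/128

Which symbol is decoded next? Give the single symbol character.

Interval width = high − low = 1/1 − 3/8 = 5/8
Scaled code = (code − low) / width = (103/128 − 3/8) / 5/8 = 11/16
  e: [0/1, 1/4) 
  a: [1/4, 3/8) 
  b: [3/8, 1/1) ← scaled code falls here ✓

Answer: b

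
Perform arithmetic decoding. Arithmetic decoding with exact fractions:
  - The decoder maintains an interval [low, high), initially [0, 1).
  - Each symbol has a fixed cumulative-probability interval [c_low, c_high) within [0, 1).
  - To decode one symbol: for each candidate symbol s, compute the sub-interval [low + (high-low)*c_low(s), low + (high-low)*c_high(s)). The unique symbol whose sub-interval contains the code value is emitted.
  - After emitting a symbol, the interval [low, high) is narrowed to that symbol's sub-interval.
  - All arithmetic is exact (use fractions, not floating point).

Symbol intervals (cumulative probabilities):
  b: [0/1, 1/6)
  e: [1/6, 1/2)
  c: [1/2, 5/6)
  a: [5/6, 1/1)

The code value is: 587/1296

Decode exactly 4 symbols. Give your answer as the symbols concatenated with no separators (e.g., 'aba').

Step 1: interval [0/1, 1/1), width = 1/1 - 0/1 = 1/1
  'b': [0/1 + 1/1*0/1, 0/1 + 1/1*1/6) = [0/1, 1/6)
  'e': [0/1 + 1/1*1/6, 0/1 + 1/1*1/2) = [1/6, 1/2) <- contains code 587/1296
  'c': [0/1 + 1/1*1/2, 0/1 + 1/1*5/6) = [1/2, 5/6)
  'a': [0/1 + 1/1*5/6, 0/1 + 1/1*1/1) = [5/6, 1/1)
  emit 'e', narrow to [1/6, 1/2)
Step 2: interval [1/6, 1/2), width = 1/2 - 1/6 = 1/3
  'b': [1/6 + 1/3*0/1, 1/6 + 1/3*1/6) = [1/6, 2/9)
  'e': [1/6 + 1/3*1/6, 1/6 + 1/3*1/2) = [2/9, 1/3)
  'c': [1/6 + 1/3*1/2, 1/6 + 1/3*5/6) = [1/3, 4/9)
  'a': [1/6 + 1/3*5/6, 1/6 + 1/3*1/1) = [4/9, 1/2) <- contains code 587/1296
  emit 'a', narrow to [4/9, 1/2)
Step 3: interval [4/9, 1/2), width = 1/2 - 4/9 = 1/18
  'b': [4/9 + 1/18*0/1, 4/9 + 1/18*1/6) = [4/9, 49/108) <- contains code 587/1296
  'e': [4/9 + 1/18*1/6, 4/9 + 1/18*1/2) = [49/108, 17/36)
  'c': [4/9 + 1/18*1/2, 4/9 + 1/18*5/6) = [17/36, 53/108)
  'a': [4/9 + 1/18*5/6, 4/9 + 1/18*1/1) = [53/108, 1/2)
  emit 'b', narrow to [4/9, 49/108)
Step 4: interval [4/9, 49/108), width = 49/108 - 4/9 = 1/108
  'b': [4/9 + 1/108*0/1, 4/9 + 1/108*1/6) = [4/9, 289/648)
  'e': [4/9 + 1/108*1/6, 4/9 + 1/108*1/2) = [289/648, 97/216)
  'c': [4/9 + 1/108*1/2, 4/9 + 1/108*5/6) = [97/216, 293/648)
  'a': [4/9 + 1/108*5/6, 4/9 + 1/108*1/1) = [293/648, 49/108) <- contains code 587/1296
  emit 'a', narrow to [293/648, 49/108)

Answer: eaba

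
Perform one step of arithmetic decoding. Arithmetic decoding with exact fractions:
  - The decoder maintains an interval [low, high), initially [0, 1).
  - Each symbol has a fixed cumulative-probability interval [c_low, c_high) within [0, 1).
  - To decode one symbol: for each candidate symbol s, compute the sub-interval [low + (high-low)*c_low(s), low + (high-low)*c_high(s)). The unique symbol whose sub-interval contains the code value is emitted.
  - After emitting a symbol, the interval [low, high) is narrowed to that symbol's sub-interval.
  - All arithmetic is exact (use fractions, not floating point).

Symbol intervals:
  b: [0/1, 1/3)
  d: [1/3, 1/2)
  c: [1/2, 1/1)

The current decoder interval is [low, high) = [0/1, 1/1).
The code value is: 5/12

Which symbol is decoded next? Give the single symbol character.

Interval width = high − low = 1/1 − 0/1 = 1/1
Scaled code = (code − low) / width = (5/12 − 0/1) / 1/1 = 5/12
  b: [0/1, 1/3) 
  d: [1/3, 1/2) ← scaled code falls here ✓
  c: [1/2, 1/1) 

Answer: d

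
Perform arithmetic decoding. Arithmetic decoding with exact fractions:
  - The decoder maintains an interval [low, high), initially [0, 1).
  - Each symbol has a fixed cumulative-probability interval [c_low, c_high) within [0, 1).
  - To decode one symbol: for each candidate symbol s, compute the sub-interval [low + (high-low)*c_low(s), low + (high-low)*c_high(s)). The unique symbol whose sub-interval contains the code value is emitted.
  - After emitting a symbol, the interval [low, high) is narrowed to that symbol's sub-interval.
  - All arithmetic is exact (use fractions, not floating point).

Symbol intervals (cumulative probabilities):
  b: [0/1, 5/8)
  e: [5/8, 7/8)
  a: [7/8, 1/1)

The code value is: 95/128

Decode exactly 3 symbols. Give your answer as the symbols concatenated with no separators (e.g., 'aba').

Answer: ebe

Derivation:
Step 1: interval [0/1, 1/1), width = 1/1 - 0/1 = 1/1
  'b': [0/1 + 1/1*0/1, 0/1 + 1/1*5/8) = [0/1, 5/8)
  'e': [0/1 + 1/1*5/8, 0/1 + 1/1*7/8) = [5/8, 7/8) <- contains code 95/128
  'a': [0/1 + 1/1*7/8, 0/1 + 1/1*1/1) = [7/8, 1/1)
  emit 'e', narrow to [5/8, 7/8)
Step 2: interval [5/8, 7/8), width = 7/8 - 5/8 = 1/4
  'b': [5/8 + 1/4*0/1, 5/8 + 1/4*5/8) = [5/8, 25/32) <- contains code 95/128
  'e': [5/8 + 1/4*5/8, 5/8 + 1/4*7/8) = [25/32, 27/32)
  'a': [5/8 + 1/4*7/8, 5/8 + 1/4*1/1) = [27/32, 7/8)
  emit 'b', narrow to [5/8, 25/32)
Step 3: interval [5/8, 25/32), width = 25/32 - 5/8 = 5/32
  'b': [5/8 + 5/32*0/1, 5/8 + 5/32*5/8) = [5/8, 185/256)
  'e': [5/8 + 5/32*5/8, 5/8 + 5/32*7/8) = [185/256, 195/256) <- contains code 95/128
  'a': [5/8 + 5/32*7/8, 5/8 + 5/32*1/1) = [195/256, 25/32)
  emit 'e', narrow to [185/256, 195/256)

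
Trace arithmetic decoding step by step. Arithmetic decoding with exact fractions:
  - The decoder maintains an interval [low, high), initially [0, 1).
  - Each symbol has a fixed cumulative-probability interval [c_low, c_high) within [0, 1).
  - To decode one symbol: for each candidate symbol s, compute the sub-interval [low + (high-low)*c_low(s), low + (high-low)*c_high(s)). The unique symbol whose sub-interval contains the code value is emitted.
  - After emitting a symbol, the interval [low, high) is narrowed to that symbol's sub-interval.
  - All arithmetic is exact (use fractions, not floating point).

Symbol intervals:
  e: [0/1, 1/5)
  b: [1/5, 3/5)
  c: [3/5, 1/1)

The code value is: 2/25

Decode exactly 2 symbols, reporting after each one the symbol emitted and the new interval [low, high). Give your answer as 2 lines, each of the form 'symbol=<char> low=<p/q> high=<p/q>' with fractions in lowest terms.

Step 1: interval [0/1, 1/1), width = 1/1 - 0/1 = 1/1
  'e': [0/1 + 1/1*0/1, 0/1 + 1/1*1/5) = [0/1, 1/5) <- contains code 2/25
  'b': [0/1 + 1/1*1/5, 0/1 + 1/1*3/5) = [1/5, 3/5)
  'c': [0/1 + 1/1*3/5, 0/1 + 1/1*1/1) = [3/5, 1/1)
  emit 'e', narrow to [0/1, 1/5)
Step 2: interval [0/1, 1/5), width = 1/5 - 0/1 = 1/5
  'e': [0/1 + 1/5*0/1, 0/1 + 1/5*1/5) = [0/1, 1/25)
  'b': [0/1 + 1/5*1/5, 0/1 + 1/5*3/5) = [1/25, 3/25) <- contains code 2/25
  'c': [0/1 + 1/5*3/5, 0/1 + 1/5*1/1) = [3/25, 1/5)
  emit 'b', narrow to [1/25, 3/25)

Answer: symbol=e low=0/1 high=1/5
symbol=b low=1/25 high=3/25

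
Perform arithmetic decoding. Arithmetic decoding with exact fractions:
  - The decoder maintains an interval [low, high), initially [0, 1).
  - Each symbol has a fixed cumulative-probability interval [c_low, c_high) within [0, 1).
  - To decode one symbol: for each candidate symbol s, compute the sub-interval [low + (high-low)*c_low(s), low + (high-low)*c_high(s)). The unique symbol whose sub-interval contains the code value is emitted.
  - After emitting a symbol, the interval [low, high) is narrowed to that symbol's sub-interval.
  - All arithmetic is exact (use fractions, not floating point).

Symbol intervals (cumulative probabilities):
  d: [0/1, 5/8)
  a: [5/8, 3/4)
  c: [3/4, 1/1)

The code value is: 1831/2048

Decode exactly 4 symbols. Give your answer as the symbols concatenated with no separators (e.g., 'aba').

Answer: cdca

Derivation:
Step 1: interval [0/1, 1/1), width = 1/1 - 0/1 = 1/1
  'd': [0/1 + 1/1*0/1, 0/1 + 1/1*5/8) = [0/1, 5/8)
  'a': [0/1 + 1/1*5/8, 0/1 + 1/1*3/4) = [5/8, 3/4)
  'c': [0/1 + 1/1*3/4, 0/1 + 1/1*1/1) = [3/4, 1/1) <- contains code 1831/2048
  emit 'c', narrow to [3/4, 1/1)
Step 2: interval [3/4, 1/1), width = 1/1 - 3/4 = 1/4
  'd': [3/4 + 1/4*0/1, 3/4 + 1/4*5/8) = [3/4, 29/32) <- contains code 1831/2048
  'a': [3/4 + 1/4*5/8, 3/4 + 1/4*3/4) = [29/32, 15/16)
  'c': [3/4 + 1/4*3/4, 3/4 + 1/4*1/1) = [15/16, 1/1)
  emit 'd', narrow to [3/4, 29/32)
Step 3: interval [3/4, 29/32), width = 29/32 - 3/4 = 5/32
  'd': [3/4 + 5/32*0/1, 3/4 + 5/32*5/8) = [3/4, 217/256)
  'a': [3/4 + 5/32*5/8, 3/4 + 5/32*3/4) = [217/256, 111/128)
  'c': [3/4 + 5/32*3/4, 3/4 + 5/32*1/1) = [111/128, 29/32) <- contains code 1831/2048
  emit 'c', narrow to [111/128, 29/32)
Step 4: interval [111/128, 29/32), width = 29/32 - 111/128 = 5/128
  'd': [111/128 + 5/128*0/1, 111/128 + 5/128*5/8) = [111/128, 913/1024)
  'a': [111/128 + 5/128*5/8, 111/128 + 5/128*3/4) = [913/1024, 459/512) <- contains code 1831/2048
  'c': [111/128 + 5/128*3/4, 111/128 + 5/128*1/1) = [459/512, 29/32)
  emit 'a', narrow to [913/1024, 459/512)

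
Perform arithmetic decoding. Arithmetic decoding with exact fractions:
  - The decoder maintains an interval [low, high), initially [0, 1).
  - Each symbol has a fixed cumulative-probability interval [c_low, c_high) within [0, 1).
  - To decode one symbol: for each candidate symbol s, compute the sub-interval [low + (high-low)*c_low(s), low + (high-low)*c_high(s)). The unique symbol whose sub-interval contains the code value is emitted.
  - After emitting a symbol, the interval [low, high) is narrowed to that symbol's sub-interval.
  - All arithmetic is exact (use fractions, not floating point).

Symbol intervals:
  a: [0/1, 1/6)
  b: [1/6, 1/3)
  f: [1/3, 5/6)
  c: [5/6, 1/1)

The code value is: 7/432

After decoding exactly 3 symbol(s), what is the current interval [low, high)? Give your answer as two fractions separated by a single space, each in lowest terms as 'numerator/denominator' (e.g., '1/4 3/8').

Step 1: interval [0/1, 1/1), width = 1/1 - 0/1 = 1/1
  'a': [0/1 + 1/1*0/1, 0/1 + 1/1*1/6) = [0/1, 1/6) <- contains code 7/432
  'b': [0/1 + 1/1*1/6, 0/1 + 1/1*1/3) = [1/6, 1/3)
  'f': [0/1 + 1/1*1/3, 0/1 + 1/1*5/6) = [1/3, 5/6)
  'c': [0/1 + 1/1*5/6, 0/1 + 1/1*1/1) = [5/6, 1/1)
  emit 'a', narrow to [0/1, 1/6)
Step 2: interval [0/1, 1/6), width = 1/6 - 0/1 = 1/6
  'a': [0/1 + 1/6*0/1, 0/1 + 1/6*1/6) = [0/1, 1/36) <- contains code 7/432
  'b': [0/1 + 1/6*1/6, 0/1 + 1/6*1/3) = [1/36, 1/18)
  'f': [0/1 + 1/6*1/3, 0/1 + 1/6*5/6) = [1/18, 5/36)
  'c': [0/1 + 1/6*5/6, 0/1 + 1/6*1/1) = [5/36, 1/6)
  emit 'a', narrow to [0/1, 1/36)
Step 3: interval [0/1, 1/36), width = 1/36 - 0/1 = 1/36
  'a': [0/1 + 1/36*0/1, 0/1 + 1/36*1/6) = [0/1, 1/216)
  'b': [0/1 + 1/36*1/6, 0/1 + 1/36*1/3) = [1/216, 1/108)
  'f': [0/1 + 1/36*1/3, 0/1 + 1/36*5/6) = [1/108, 5/216) <- contains code 7/432
  'c': [0/1 + 1/36*5/6, 0/1 + 1/36*1/1) = [5/216, 1/36)
  emit 'f', narrow to [1/108, 5/216)

Answer: 1/108 5/216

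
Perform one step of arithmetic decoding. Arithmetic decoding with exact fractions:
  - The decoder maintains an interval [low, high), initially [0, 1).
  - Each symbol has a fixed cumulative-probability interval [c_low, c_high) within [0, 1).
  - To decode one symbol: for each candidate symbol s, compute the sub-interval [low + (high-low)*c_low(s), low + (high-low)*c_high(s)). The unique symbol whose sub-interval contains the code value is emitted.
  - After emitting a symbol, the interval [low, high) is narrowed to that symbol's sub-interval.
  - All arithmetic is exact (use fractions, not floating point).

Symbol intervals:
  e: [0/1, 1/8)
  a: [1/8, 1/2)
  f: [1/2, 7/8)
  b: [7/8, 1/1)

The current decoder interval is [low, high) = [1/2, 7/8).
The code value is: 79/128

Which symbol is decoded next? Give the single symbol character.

Interval width = high − low = 7/8 − 1/2 = 3/8
Scaled code = (code − low) / width = (79/128 − 1/2) / 3/8 = 5/16
  e: [0/1, 1/8) 
  a: [1/8, 1/2) ← scaled code falls here ✓
  f: [1/2, 7/8) 
  b: [7/8, 1/1) 

Answer: a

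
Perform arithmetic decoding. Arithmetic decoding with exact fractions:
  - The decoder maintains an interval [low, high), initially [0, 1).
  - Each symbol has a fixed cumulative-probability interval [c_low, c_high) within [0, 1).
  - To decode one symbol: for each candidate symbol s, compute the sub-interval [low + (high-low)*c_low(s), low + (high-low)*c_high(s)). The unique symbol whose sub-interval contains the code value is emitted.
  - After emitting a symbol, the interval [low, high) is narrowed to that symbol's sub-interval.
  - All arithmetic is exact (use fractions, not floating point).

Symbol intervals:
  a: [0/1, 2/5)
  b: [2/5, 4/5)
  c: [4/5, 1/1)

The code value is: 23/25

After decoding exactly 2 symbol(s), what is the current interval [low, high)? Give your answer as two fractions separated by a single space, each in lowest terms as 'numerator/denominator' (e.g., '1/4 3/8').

Answer: 22/25 24/25

Derivation:
Step 1: interval [0/1, 1/1), width = 1/1 - 0/1 = 1/1
  'a': [0/1 + 1/1*0/1, 0/1 + 1/1*2/5) = [0/1, 2/5)
  'b': [0/1 + 1/1*2/5, 0/1 + 1/1*4/5) = [2/5, 4/5)
  'c': [0/1 + 1/1*4/5, 0/1 + 1/1*1/1) = [4/5, 1/1) <- contains code 23/25
  emit 'c', narrow to [4/5, 1/1)
Step 2: interval [4/5, 1/1), width = 1/1 - 4/5 = 1/5
  'a': [4/5 + 1/5*0/1, 4/5 + 1/5*2/5) = [4/5, 22/25)
  'b': [4/5 + 1/5*2/5, 4/5 + 1/5*4/5) = [22/25, 24/25) <- contains code 23/25
  'c': [4/5 + 1/5*4/5, 4/5 + 1/5*1/1) = [24/25, 1/1)
  emit 'b', narrow to [22/25, 24/25)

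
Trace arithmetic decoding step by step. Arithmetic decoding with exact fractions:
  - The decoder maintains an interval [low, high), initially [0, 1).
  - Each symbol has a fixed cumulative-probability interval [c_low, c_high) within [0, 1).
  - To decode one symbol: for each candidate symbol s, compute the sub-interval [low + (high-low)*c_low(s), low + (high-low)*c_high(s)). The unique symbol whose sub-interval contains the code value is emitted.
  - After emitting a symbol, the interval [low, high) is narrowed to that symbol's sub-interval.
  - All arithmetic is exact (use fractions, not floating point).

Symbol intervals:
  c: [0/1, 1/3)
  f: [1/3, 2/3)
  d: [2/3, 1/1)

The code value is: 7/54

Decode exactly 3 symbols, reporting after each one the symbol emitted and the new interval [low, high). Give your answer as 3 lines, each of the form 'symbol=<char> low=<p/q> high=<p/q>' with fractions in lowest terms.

Answer: symbol=c low=0/1 high=1/3
symbol=f low=1/9 high=2/9
symbol=c low=1/9 high=4/27

Derivation:
Step 1: interval [0/1, 1/1), width = 1/1 - 0/1 = 1/1
  'c': [0/1 + 1/1*0/1, 0/1 + 1/1*1/3) = [0/1, 1/3) <- contains code 7/54
  'f': [0/1 + 1/1*1/3, 0/1 + 1/1*2/3) = [1/3, 2/3)
  'd': [0/1 + 1/1*2/3, 0/1 + 1/1*1/1) = [2/3, 1/1)
  emit 'c', narrow to [0/1, 1/3)
Step 2: interval [0/1, 1/3), width = 1/3 - 0/1 = 1/3
  'c': [0/1 + 1/3*0/1, 0/1 + 1/3*1/3) = [0/1, 1/9)
  'f': [0/1 + 1/3*1/3, 0/1 + 1/3*2/3) = [1/9, 2/9) <- contains code 7/54
  'd': [0/1 + 1/3*2/3, 0/1 + 1/3*1/1) = [2/9, 1/3)
  emit 'f', narrow to [1/9, 2/9)
Step 3: interval [1/9, 2/9), width = 2/9 - 1/9 = 1/9
  'c': [1/9 + 1/9*0/1, 1/9 + 1/9*1/3) = [1/9, 4/27) <- contains code 7/54
  'f': [1/9 + 1/9*1/3, 1/9 + 1/9*2/3) = [4/27, 5/27)
  'd': [1/9 + 1/9*2/3, 1/9 + 1/9*1/1) = [5/27, 2/9)
  emit 'c', narrow to [1/9, 4/27)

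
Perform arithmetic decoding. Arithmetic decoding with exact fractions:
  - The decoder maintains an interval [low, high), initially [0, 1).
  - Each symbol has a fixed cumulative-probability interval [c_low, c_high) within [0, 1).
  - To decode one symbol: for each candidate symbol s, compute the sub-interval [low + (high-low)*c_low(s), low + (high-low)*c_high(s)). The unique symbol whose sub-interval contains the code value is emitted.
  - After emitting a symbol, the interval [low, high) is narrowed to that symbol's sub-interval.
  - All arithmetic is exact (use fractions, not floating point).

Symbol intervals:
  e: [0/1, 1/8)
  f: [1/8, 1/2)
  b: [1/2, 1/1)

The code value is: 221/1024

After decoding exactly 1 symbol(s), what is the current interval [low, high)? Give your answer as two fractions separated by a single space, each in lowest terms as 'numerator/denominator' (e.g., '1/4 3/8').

Step 1: interval [0/1, 1/1), width = 1/1 - 0/1 = 1/1
  'e': [0/1 + 1/1*0/1, 0/1 + 1/1*1/8) = [0/1, 1/8)
  'f': [0/1 + 1/1*1/8, 0/1 + 1/1*1/2) = [1/8, 1/2) <- contains code 221/1024
  'b': [0/1 + 1/1*1/2, 0/1 + 1/1*1/1) = [1/2, 1/1)
  emit 'f', narrow to [1/8, 1/2)

Answer: 1/8 1/2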